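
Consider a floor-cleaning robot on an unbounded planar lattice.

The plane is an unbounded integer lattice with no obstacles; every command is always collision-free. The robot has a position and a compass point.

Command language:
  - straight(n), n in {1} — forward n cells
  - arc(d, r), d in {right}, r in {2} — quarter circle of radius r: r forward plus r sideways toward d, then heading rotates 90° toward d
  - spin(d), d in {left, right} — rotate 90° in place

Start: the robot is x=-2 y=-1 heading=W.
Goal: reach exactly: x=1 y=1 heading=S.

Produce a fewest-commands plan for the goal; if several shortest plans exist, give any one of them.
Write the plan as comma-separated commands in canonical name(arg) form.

t0: x=-2 y=-1 heading=W
t=1 spin(right) ⇒ x=-2 y=-1 heading=N
t=2 arc(right, 2) ⇒ x=0 y=1 heading=E
t=3 straight(1) ⇒ x=1 y=1 heading=E
t=4 spin(right) ⇒ x=1 y=1 heading=S
shorter routes all fall short; 4 is best.

spin(right), arc(right, 2), straight(1), spin(right)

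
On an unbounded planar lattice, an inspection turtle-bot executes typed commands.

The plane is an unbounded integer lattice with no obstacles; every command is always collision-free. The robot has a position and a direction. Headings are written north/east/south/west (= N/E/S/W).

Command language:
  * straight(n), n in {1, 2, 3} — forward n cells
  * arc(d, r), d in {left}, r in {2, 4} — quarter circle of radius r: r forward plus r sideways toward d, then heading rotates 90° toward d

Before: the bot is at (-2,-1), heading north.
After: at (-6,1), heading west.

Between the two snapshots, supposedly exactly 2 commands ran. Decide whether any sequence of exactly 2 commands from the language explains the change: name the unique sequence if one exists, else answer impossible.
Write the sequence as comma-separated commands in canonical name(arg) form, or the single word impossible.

arc(left, 2), straight(2)

key: running straight(2) before arc(left, 2) would end elsewhere — order is forced
from: at (-2,-1), heading north
1. arc(left, 2) → at (-4,1), heading west
2. straight(2) → at (-6,1), heading west
all 25 alternatives checked — unique.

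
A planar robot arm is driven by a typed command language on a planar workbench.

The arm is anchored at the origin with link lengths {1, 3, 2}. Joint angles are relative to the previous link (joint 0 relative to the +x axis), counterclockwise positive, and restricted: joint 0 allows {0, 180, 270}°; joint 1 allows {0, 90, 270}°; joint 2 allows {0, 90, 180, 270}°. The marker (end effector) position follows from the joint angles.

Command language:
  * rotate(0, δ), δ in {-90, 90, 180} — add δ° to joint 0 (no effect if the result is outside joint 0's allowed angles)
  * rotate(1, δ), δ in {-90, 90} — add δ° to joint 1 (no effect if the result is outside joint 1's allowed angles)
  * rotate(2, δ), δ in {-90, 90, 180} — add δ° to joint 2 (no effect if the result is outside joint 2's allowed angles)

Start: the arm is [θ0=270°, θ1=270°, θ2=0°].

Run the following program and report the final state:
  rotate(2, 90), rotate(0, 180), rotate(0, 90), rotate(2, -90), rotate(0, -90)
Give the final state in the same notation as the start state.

[θ0=270°, θ1=270°, θ2=0°]

t0: [θ0=270°, θ1=270°, θ2=0°]
1. rotate(2, 90) → [θ0=270°, θ1=270°, θ2=90°]
2. rotate(0, 180) → [θ0=270°, θ1=270°, θ2=90°]
3. rotate(0, 90) → [θ0=0°, θ1=270°, θ2=90°]
4. rotate(2, -90) → [θ0=0°, θ1=270°, θ2=0°]
5. rotate(0, -90) → [θ0=270°, θ1=270°, θ2=0°]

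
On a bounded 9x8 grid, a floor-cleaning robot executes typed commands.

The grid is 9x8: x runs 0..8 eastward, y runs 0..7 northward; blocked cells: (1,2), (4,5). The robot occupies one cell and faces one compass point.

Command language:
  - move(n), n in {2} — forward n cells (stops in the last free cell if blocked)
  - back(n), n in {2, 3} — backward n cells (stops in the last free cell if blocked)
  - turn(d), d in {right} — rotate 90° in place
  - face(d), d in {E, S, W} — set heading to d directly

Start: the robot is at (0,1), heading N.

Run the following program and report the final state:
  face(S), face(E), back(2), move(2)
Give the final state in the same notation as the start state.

at (2,1), heading E

t0: at (0,1), heading N
t=1 face(S) ⇒ at (0,1), heading S
t=2 face(E) ⇒ at (0,1), heading E
t=3 back(2) ⇒ at (0,1), heading E
t=4 move(2) ⇒ at (2,1), heading E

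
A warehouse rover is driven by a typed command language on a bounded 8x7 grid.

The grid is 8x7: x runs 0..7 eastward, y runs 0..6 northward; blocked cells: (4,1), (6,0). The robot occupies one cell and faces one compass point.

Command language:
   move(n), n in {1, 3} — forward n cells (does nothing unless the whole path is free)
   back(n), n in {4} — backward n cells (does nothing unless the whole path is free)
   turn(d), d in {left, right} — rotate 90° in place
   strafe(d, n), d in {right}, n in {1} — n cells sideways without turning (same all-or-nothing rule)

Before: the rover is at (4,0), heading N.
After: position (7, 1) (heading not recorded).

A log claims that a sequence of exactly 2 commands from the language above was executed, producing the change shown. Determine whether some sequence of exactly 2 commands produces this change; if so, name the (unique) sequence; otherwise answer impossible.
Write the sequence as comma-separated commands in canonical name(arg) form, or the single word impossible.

impossible

every 2-command combo misses the target.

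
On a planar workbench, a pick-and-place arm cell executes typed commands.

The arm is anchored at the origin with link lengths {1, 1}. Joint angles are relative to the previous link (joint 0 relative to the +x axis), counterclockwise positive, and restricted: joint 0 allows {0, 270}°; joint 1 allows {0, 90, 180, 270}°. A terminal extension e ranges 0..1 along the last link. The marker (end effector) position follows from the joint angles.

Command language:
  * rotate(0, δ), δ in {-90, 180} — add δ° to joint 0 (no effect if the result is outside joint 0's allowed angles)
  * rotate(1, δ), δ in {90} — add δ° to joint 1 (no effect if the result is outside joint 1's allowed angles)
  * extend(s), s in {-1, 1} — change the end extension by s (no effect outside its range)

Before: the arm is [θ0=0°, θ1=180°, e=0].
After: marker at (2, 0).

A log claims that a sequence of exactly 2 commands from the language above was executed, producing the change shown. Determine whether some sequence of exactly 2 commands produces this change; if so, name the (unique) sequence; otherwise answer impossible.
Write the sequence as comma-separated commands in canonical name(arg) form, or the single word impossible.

begin: [θ0=0°, θ1=180°, e=0]
step 1 (rotate(1, 90)): [θ0=0°, θ1=270°, e=0]
step 2 (rotate(1, 90)): [θ0=0°, θ1=0°, e=0]
no rival 2-sequence matches.

rotate(1, 90), rotate(1, 90)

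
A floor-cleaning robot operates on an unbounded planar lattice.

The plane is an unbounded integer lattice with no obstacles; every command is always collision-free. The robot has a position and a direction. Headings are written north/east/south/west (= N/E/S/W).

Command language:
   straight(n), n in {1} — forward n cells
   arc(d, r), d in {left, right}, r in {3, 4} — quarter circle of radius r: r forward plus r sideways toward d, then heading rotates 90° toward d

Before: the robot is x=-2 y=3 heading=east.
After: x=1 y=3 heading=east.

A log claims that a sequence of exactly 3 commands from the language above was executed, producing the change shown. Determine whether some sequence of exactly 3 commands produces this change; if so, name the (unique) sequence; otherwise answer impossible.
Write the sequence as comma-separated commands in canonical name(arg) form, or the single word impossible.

straight(1), straight(1), straight(1)

key: heading stays E — no command in the sequence turns
t0: x=-2 y=3 heading=east
step 1 (straight(1)): x=-1 y=3 heading=east
step 2 (straight(1)): x=0 y=3 heading=east
step 3 (straight(1)): x=1 y=3 heading=east
all 125 alternatives checked — unique.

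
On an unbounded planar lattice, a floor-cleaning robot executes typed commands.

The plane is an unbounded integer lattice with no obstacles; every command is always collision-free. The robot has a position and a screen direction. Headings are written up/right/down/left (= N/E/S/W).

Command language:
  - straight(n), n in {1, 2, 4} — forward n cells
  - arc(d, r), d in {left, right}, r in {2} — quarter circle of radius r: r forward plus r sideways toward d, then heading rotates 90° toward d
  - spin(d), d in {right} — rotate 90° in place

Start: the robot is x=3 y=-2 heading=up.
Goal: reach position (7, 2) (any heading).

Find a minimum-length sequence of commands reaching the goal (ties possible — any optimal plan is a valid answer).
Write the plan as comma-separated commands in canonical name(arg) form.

arc(right, 2), arc(left, 2)

t0: x=3 y=-2 heading=up
t=1 arc(right, 2) ⇒ x=5 y=0 heading=right
t=2 arc(left, 2) ⇒ x=7 y=2 heading=up
minimal: 2 command(s), checked below 2.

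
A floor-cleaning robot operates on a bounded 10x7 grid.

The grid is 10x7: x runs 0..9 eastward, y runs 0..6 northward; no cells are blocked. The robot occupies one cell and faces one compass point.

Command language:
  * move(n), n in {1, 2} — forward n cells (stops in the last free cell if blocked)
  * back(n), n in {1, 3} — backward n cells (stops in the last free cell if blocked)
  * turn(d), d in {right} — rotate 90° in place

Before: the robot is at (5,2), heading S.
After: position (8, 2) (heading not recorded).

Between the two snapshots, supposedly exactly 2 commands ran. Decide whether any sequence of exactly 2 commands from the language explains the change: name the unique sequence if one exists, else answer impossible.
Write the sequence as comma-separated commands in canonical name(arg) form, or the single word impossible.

turn(right), back(3)

key: running back(3) before turn(right) would end elsewhere — order is forced
start: at (5,2), heading S
step 1 (turn(right)): at (5,2), heading W
step 2 (back(3)): at (8,2), heading W
all 25 alternatives checked — unique.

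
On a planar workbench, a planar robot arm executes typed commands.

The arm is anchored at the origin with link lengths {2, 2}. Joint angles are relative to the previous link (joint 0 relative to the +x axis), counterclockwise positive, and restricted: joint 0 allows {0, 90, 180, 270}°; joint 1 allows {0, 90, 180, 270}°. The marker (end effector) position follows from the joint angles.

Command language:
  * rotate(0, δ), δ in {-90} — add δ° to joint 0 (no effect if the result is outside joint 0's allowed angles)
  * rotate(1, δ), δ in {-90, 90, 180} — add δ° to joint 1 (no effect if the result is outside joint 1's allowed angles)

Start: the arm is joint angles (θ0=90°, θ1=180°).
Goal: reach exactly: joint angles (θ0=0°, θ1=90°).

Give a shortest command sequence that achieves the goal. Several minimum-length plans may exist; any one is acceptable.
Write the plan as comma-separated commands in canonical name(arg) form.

rotate(0, -90), rotate(1, -90)

start: joint angles (θ0=90°, θ1=180°)
t=1 rotate(0, -90) ⇒ joint angles (θ0=0°, θ1=180°)
t=2 rotate(1, -90) ⇒ joint angles (θ0=0°, θ1=90°)
shorter routes all fall short; 2 is best.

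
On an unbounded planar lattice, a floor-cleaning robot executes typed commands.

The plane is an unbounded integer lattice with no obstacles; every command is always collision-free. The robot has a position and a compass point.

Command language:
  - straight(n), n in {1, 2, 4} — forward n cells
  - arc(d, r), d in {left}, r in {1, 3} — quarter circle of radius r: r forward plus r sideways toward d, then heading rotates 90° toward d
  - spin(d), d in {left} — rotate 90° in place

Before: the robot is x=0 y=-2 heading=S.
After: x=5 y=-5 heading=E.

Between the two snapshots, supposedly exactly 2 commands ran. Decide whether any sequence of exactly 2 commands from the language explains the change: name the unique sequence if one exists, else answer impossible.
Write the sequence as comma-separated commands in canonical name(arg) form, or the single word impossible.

key: cell and facing (now E) both changed — the 2 commands mix motion and turning
from: x=0 y=-2 heading=S
[1] after arc(left, 3): x=3 y=-5 heading=E
[2] after straight(2): x=5 y=-5 heading=E
no other 2-command option fits: unique.

arc(left, 3), straight(2)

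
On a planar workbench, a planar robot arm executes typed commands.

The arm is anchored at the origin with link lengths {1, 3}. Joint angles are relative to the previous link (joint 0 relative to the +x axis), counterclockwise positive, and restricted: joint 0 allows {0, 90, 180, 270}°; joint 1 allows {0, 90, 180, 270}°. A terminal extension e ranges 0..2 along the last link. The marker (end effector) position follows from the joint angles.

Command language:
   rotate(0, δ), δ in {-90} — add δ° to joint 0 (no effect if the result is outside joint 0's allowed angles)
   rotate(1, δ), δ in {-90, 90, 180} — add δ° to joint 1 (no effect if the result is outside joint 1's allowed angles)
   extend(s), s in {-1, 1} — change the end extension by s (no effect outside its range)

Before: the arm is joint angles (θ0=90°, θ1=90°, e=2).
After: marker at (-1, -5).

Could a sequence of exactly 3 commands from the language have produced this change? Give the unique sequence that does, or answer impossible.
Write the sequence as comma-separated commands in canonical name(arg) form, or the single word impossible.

start: joint angles (θ0=90°, θ1=90°, e=2)
[1] after rotate(0, -90): joint angles (θ0=0°, θ1=90°, e=2)
[2] after rotate(0, -90): joint angles (θ0=270°, θ1=90°, e=2)
[3] after rotate(0, -90): joint angles (θ0=180°, θ1=90°, e=2)
no other 3-command option fits: unique.

rotate(0, -90), rotate(0, -90), rotate(0, -90)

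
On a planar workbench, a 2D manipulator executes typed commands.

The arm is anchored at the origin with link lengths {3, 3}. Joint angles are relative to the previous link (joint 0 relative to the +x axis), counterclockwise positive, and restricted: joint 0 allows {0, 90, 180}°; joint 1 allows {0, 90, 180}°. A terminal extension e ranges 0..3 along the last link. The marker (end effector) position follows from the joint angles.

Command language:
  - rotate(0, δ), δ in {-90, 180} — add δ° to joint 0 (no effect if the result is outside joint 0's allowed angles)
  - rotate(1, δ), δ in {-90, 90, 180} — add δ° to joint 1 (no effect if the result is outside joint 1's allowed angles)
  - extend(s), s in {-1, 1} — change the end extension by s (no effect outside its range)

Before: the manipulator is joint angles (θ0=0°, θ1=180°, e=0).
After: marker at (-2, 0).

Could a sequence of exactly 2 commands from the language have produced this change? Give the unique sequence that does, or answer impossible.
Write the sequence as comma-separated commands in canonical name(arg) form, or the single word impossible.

extend(1), extend(1)

start: joint angles (θ0=0°, θ1=180°, e=0)
[1] after extend(1): joint angles (θ0=0°, θ1=180°, e=1)
[2] after extend(1): joint angles (θ0=0°, θ1=180°, e=2)
no rival 2-sequence matches.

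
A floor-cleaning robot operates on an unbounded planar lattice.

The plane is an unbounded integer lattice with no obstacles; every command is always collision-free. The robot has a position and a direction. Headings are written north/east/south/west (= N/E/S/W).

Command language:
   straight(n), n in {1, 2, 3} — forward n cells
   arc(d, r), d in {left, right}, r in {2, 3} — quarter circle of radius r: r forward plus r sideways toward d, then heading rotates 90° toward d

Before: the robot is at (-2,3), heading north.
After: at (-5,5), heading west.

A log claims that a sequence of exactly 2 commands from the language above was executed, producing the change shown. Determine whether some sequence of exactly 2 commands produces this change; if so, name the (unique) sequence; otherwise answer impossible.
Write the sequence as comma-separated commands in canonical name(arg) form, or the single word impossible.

key: position moved to (-5,5) AND the heading swung to W — translation plus rotation needed
start: at (-2,3), heading north
[1] after arc(left, 2): at (-4,5), heading west
[2] after straight(1): at (-5,5), heading west
no rival 2-sequence matches.

arc(left, 2), straight(1)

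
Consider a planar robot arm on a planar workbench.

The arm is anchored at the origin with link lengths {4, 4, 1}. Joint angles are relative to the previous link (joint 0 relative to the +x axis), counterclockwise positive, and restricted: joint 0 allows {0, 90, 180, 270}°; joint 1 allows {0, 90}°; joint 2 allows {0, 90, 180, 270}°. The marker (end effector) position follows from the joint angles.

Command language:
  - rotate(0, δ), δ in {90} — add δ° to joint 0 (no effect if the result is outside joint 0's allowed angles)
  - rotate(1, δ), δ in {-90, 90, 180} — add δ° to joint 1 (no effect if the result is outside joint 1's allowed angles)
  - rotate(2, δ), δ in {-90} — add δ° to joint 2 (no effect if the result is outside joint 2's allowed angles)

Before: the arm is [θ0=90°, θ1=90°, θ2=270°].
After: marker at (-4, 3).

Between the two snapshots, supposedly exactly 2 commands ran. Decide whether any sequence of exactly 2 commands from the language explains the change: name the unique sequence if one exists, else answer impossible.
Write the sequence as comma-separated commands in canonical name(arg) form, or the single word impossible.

rotate(2, -90), rotate(2, -90)

from: [θ0=90°, θ1=90°, θ2=270°]
1. rotate(2, -90) → [θ0=90°, θ1=90°, θ2=180°]
2. rotate(2, -90) → [θ0=90°, θ1=90°, θ2=90°]
no rival 2-sequence matches.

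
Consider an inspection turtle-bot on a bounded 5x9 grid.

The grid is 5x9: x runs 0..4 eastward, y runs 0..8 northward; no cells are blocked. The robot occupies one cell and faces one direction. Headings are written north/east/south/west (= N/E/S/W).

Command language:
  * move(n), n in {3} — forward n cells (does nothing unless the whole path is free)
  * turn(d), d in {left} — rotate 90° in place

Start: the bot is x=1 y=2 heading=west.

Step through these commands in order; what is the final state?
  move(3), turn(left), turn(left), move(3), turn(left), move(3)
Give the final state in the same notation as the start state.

t0: x=1 y=2 heading=west
t=1 move(3) ⇒ x=1 y=2 heading=west
t=2 turn(left) ⇒ x=1 y=2 heading=south
t=3 turn(left) ⇒ x=1 y=2 heading=east
t=4 move(3) ⇒ x=4 y=2 heading=east
t=5 turn(left) ⇒ x=4 y=2 heading=north
t=6 move(3) ⇒ x=4 y=5 heading=north

x=4 y=5 heading=north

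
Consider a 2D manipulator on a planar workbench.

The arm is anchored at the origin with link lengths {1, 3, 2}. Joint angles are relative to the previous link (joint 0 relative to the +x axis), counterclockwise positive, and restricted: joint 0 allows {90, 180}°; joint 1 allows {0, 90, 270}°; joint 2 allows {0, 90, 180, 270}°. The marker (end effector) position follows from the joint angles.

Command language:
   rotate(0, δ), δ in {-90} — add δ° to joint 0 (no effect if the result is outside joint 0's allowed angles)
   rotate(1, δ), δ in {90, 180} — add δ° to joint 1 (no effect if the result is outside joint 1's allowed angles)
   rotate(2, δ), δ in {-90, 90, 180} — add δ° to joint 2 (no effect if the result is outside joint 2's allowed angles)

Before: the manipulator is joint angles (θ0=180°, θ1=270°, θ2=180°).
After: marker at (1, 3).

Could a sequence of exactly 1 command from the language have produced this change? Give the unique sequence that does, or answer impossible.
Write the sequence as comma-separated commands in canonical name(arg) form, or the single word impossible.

rotate(2, 90)

initial: joint angles (θ0=180°, θ1=270°, θ2=180°)
[1] after rotate(2, 90): joint angles (θ0=180°, θ1=270°, θ2=270°)
all 6 alternatives checked — unique.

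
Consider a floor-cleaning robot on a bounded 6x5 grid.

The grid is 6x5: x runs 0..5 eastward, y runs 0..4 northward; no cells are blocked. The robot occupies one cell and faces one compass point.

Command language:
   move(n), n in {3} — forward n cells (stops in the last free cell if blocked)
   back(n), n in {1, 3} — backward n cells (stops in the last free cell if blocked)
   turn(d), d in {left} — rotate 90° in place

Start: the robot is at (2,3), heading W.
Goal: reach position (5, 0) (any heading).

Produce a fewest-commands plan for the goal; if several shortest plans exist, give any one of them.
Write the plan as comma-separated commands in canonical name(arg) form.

t0: at (2,3), heading W
1. back(3) → at (5,3), heading W
2. turn(left) → at (5,3), heading S
3. move(3) → at (5,0), heading S
nothing shorter than 3 reaches the goal.

back(3), turn(left), move(3)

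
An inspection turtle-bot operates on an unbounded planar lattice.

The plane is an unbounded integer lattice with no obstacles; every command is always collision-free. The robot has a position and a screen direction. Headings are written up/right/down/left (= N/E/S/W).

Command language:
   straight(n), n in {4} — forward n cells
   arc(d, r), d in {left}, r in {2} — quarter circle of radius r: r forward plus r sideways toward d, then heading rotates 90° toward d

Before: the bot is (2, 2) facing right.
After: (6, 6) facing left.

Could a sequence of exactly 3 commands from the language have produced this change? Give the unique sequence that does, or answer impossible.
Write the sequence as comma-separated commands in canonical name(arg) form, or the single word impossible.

straight(4), arc(left, 2), arc(left, 2)

key: position moved to (6,6) AND the heading swung to W — translation plus rotation needed
from: (2, 2) facing right
1. straight(4) → (6, 2) facing right
2. arc(left, 2) → (8, 4) facing up
3. arc(left, 2) → (6, 6) facing left
no other 3-command option fits: unique.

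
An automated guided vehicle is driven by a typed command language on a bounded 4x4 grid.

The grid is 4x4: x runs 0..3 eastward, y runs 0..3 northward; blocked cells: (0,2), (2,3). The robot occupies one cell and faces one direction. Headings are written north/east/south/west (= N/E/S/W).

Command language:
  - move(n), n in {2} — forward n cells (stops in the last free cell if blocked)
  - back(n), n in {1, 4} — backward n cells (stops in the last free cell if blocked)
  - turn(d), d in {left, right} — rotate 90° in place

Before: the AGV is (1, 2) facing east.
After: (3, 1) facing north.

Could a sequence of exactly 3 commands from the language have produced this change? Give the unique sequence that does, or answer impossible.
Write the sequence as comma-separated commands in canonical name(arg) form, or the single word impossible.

move(2), turn(left), back(1)

key: running back(1) before move(2) would end elsewhere — order is forced
initial: (1, 2) facing east
1. move(2) → (3, 2) facing east
2. turn(left) → (3, 2) facing north
3. back(1) → (3, 1) facing north
all 125 alternatives checked — unique.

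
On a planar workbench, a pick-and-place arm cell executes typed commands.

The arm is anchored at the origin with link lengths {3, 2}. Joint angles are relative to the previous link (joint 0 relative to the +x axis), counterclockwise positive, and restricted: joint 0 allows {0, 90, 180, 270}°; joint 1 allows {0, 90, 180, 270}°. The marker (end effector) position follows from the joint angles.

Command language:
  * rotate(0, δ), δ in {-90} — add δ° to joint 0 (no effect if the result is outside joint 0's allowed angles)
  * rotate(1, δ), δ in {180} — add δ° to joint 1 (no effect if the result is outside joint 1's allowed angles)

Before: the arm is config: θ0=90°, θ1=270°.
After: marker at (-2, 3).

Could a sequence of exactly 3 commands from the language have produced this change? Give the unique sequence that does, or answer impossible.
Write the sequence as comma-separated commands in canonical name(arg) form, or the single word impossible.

initial: config: θ0=90°, θ1=270°
step 1 (rotate(1, 180)): config: θ0=90°, θ1=90°
step 2 (rotate(1, 180)): config: θ0=90°, θ1=270°
step 3 (rotate(1, 180)): config: θ0=90°, θ1=90°
no rival 3-sequence matches.

rotate(1, 180), rotate(1, 180), rotate(1, 180)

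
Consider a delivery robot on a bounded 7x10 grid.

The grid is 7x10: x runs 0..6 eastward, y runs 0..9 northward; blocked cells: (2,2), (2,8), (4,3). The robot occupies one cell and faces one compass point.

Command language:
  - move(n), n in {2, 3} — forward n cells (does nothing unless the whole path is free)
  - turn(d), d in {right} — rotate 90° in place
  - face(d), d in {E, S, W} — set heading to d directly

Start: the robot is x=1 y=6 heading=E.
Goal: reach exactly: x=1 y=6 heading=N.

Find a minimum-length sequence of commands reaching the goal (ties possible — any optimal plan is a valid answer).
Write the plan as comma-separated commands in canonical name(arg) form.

face(W), turn(right)

t0: x=1 y=6 heading=E
t=1 face(W) ⇒ x=1 y=6 heading=W
t=2 turn(right) ⇒ x=1 y=6 heading=N
shorter routes all fall short; 2 is best.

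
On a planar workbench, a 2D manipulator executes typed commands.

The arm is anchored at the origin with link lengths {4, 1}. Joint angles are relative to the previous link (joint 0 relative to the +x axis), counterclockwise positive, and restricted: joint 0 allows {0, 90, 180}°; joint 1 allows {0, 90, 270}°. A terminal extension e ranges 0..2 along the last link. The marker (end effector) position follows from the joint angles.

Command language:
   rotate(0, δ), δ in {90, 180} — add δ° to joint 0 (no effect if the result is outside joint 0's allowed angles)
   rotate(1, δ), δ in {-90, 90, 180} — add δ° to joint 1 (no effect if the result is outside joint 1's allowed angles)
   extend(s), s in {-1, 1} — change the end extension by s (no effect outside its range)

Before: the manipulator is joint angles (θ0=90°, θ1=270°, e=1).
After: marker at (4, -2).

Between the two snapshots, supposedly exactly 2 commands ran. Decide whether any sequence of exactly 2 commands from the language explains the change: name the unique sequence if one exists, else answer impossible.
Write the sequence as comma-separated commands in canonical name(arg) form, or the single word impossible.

key: running rotate(0, 180) before rotate(0, 90) would end elsewhere — order is forced
start: joint angles (θ0=90°, θ1=270°, e=1)
[1] after rotate(0, 90): joint angles (θ0=180°, θ1=270°, e=1)
[2] after rotate(0, 180): joint angles (θ0=0°, θ1=270°, e=1)
all 49 alternatives checked — unique.

rotate(0, 90), rotate(0, 180)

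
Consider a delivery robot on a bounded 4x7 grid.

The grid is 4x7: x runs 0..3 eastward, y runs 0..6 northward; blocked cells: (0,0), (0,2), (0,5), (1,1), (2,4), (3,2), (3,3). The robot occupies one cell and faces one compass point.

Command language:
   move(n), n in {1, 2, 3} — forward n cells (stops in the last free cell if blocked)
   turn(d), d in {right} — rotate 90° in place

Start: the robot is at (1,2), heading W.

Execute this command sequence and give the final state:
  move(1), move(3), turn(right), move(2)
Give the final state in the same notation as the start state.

at (1,4), heading N

start: at (1,2), heading W
t=1 move(1) ⇒ at (1,2), heading W
t=2 move(3) ⇒ at (1,2), heading W
t=3 turn(right) ⇒ at (1,2), heading N
t=4 move(2) ⇒ at (1,4), heading N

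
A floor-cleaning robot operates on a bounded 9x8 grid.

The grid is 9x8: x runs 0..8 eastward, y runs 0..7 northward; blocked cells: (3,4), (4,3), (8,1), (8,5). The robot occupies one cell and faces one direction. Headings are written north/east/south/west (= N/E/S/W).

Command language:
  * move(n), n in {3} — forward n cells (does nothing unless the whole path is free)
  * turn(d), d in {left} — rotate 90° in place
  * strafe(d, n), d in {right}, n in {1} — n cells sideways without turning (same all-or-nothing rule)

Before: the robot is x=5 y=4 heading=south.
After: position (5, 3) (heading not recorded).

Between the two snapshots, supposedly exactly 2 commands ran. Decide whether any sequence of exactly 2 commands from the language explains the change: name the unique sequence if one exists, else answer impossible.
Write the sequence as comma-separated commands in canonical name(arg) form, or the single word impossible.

turn(left), strafe(right, 1)

key: order matters: swapping turn(left) and strafe(right, 1) lands elsewhere
begin: x=5 y=4 heading=south
[1] after turn(left): x=5 y=4 heading=east
[2] after strafe(right, 1): x=5 y=3 heading=east
no rival 2-sequence matches.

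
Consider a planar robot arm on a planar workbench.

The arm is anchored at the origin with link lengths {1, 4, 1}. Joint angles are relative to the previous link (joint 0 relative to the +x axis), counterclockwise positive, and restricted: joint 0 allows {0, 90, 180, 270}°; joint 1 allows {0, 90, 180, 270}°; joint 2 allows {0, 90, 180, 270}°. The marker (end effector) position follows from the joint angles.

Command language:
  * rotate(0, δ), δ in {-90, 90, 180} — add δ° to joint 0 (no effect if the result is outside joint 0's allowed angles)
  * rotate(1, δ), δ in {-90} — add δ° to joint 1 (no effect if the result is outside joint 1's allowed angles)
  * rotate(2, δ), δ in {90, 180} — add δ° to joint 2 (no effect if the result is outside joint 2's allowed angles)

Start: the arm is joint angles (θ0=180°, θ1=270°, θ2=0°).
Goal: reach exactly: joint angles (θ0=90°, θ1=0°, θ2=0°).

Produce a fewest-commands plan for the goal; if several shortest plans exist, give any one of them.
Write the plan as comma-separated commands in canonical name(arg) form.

rotate(1, -90), rotate(1, -90), rotate(1, -90), rotate(0, -90)

from: joint angles (θ0=180°, θ1=270°, θ2=0°)
[1] after rotate(1, -90): joint angles (θ0=180°, θ1=180°, θ2=0°)
[2] after rotate(1, -90): joint angles (θ0=180°, θ1=90°, θ2=0°)
[3] after rotate(1, -90): joint angles (θ0=180°, θ1=0°, θ2=0°)
[4] after rotate(0, -90): joint angles (θ0=90°, θ1=0°, θ2=0°)
nothing shorter than 4 reaches the goal.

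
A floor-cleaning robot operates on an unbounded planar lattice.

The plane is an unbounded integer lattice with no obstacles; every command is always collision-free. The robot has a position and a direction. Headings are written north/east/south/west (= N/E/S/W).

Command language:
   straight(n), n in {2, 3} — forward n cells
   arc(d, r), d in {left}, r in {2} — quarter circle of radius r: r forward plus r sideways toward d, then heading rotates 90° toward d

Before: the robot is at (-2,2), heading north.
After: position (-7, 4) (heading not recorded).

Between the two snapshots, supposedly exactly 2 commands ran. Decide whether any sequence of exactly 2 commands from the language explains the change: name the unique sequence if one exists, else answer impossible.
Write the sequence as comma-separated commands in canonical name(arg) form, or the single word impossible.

key: running straight(3) before arc(left, 2) would end elsewhere — order is forced
begin: at (-2,2), heading north
1. arc(left, 2) → at (-4,4), heading west
2. straight(3) → at (-7,4), heading west
no other 2-command option fits: unique.

arc(left, 2), straight(3)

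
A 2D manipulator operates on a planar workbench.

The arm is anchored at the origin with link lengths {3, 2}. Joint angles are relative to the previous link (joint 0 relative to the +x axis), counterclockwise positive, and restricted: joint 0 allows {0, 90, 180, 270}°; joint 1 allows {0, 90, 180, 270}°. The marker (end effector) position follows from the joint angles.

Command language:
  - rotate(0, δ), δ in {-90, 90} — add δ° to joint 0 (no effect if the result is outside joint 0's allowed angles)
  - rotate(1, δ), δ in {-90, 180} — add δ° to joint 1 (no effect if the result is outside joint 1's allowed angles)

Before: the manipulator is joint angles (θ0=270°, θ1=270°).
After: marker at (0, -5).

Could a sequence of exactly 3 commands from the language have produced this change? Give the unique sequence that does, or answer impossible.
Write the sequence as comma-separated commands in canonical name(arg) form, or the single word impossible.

begin: joint angles (θ0=270°, θ1=270°)
[1] after rotate(1, -90): joint angles (θ0=270°, θ1=180°)
[2] after rotate(1, -90): joint angles (θ0=270°, θ1=90°)
[3] after rotate(1, -90): joint angles (θ0=270°, θ1=0°)
all 64 alternatives checked — unique.

rotate(1, -90), rotate(1, -90), rotate(1, -90)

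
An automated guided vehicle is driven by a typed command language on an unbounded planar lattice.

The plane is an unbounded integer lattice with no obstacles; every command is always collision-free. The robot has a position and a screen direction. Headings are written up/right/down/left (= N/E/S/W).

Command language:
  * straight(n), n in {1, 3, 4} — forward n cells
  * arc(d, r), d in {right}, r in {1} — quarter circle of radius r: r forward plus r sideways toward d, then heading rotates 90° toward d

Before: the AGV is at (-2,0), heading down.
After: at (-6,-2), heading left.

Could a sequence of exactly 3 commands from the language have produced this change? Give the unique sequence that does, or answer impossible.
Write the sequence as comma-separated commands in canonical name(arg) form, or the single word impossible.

key: position moved to (-6,-2) AND the heading swung to W — translation plus rotation needed
initial: at (-2,0), heading down
[1] after straight(1): at (-2,-1), heading down
[2] after arc(right, 1): at (-3,-2), heading left
[3] after straight(3): at (-6,-2), heading left
no other 3-command option fits: unique.

straight(1), arc(right, 1), straight(3)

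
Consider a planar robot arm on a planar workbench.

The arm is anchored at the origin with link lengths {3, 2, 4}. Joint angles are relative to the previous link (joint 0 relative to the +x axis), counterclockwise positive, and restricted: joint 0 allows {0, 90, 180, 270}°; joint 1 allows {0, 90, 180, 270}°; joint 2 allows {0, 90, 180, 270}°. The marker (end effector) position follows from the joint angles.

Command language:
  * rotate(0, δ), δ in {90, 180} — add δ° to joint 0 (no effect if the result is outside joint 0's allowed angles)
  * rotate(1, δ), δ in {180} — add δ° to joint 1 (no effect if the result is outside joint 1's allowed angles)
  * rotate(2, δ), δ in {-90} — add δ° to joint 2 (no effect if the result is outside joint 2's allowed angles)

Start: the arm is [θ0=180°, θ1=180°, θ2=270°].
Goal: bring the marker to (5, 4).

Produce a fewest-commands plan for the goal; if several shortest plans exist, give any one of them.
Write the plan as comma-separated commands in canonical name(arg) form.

rotate(1, 180), rotate(2, -90), rotate(2, -90), rotate(0, 180)

initial: [θ0=180°, θ1=180°, θ2=270°]
1. rotate(1, 180) → [θ0=180°, θ1=0°, θ2=270°]
2. rotate(2, -90) → [θ0=180°, θ1=0°, θ2=180°]
3. rotate(2, -90) → [θ0=180°, θ1=0°, θ2=90°]
4. rotate(0, 180) → [θ0=0°, θ1=0°, θ2=90°]
no 3-step plan works, so 4 is optimal.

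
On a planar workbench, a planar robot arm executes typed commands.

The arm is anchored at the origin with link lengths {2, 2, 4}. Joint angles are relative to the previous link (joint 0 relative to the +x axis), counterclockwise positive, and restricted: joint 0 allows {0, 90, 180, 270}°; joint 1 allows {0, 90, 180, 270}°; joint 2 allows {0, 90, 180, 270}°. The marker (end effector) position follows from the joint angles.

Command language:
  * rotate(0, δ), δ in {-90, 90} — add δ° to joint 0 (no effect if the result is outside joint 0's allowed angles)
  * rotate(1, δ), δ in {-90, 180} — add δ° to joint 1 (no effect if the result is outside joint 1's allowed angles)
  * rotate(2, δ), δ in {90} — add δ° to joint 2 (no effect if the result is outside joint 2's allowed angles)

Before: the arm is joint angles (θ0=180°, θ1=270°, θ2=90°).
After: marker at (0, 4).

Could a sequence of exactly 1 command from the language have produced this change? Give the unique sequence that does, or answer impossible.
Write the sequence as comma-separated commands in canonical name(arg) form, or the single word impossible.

rotate(1, -90)

initial: joint angles (θ0=180°, θ1=270°, θ2=90°)
[1] after rotate(1, -90): joint angles (θ0=180°, θ1=180°, θ2=90°)
uniquely the one of 5 1-step routes that fits.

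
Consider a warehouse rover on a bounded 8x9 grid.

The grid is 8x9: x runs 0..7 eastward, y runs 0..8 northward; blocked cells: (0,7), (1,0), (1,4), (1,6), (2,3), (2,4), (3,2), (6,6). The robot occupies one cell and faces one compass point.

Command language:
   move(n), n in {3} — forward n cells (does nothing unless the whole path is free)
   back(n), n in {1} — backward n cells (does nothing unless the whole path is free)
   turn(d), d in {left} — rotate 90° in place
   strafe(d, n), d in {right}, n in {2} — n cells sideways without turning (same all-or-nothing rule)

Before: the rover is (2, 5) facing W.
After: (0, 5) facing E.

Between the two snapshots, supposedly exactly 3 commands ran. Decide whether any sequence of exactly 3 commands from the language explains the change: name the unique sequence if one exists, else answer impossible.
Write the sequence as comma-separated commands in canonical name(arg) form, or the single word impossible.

turn(left), strafe(right, 2), turn(left)

key: position moved to (0,5) AND the heading swung to E — translation plus rotation needed
start: (2, 5) facing W
t=1 turn(left) ⇒ (2, 5) facing S
t=2 strafe(right, 2) ⇒ (0, 5) facing S
t=3 turn(left) ⇒ (0, 5) facing E
all 64 alternatives checked — unique.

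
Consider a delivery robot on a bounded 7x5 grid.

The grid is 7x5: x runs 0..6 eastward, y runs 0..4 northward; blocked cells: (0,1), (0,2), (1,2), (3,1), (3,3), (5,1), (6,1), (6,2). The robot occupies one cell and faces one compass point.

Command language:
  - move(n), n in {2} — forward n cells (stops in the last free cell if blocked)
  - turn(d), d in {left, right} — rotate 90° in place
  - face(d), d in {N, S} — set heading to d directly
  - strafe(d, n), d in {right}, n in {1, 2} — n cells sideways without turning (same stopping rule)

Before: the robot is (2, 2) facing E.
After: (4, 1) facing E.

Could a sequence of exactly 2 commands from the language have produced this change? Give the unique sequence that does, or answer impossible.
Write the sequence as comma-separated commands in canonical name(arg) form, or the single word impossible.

key: still facing E at the end — nothing in the sequence rotates
begin: (2, 2) facing E
step 1 (move(2)): (4, 2) facing E
step 2 (strafe(right, 1)): (4, 1) facing E
uniquely the one of 49 2-step routes that fits.

move(2), strafe(right, 1)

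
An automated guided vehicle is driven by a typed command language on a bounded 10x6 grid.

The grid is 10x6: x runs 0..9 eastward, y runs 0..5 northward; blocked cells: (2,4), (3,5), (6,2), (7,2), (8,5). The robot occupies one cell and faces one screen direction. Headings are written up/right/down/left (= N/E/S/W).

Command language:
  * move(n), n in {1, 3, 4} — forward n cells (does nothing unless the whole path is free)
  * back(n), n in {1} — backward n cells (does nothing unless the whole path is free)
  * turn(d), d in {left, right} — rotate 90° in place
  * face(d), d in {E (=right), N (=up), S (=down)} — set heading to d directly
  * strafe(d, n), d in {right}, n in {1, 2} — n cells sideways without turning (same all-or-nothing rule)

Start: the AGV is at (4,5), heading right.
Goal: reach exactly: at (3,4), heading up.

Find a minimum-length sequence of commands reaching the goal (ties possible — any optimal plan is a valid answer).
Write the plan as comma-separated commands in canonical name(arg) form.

begin: at (4,5), heading right
t=1 strafe(right, 1) ⇒ at (4,4), heading right
t=2 back(1) ⇒ at (3,4), heading right
t=3 turn(left) ⇒ at (3,4), heading up
nothing shorter than 3 reaches the goal.

strafe(right, 1), back(1), turn(left)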